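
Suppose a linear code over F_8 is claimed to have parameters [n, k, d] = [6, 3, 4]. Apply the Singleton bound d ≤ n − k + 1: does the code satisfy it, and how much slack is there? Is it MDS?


Singleton RHS = n − k + 1 = 4, slack = 0, bound satisfied, MDS.

Singleton bound: d ≤ n − k + 1.
Here n = 6, k = 3, so n − k + 1 = 4.
Given d = 4, check d ≤ 4: YES.
Slack = (n − k + 1) − d = 0.
The code is MDS (slack = 0).
Description: the claimed parameters are [6, 3, 4]_8; such a code would be MDS (meets Singleton bound).


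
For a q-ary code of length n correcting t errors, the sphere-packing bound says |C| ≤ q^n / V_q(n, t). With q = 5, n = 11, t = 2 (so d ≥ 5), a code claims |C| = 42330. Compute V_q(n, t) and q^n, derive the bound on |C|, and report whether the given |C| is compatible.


V_q(n, t) = 925, q^n = 48828125, Hamming bound = 52787, |C| = 42330 ≤ bound (satisfied).

Step 1: Compute V_q(n, t) = Σ_{j=0}^2 C(n, j) (q−1)^j.
  j = 0: C(11,0)·(4)^0 = 1·1 = 1.
  j = 1: C(11,1)·(4)^1 = 11·4 = 44.
  j = 2: C(11,2)·(4)^2 = 55·16 = 880.
  V_q(n, t) = 1 + 44 + 880 = 925.
Step 2: q^n = 5^11 = 48828125.
Step 3: Hamming bound ⌊q^n / V_q(n,t)⌋ = ⌊48828125/925⌋ = 52787.
Step 4: Compare |C| = 42330 to 52787: satisfied.
The claimed |C| lies below the Hamming bound.


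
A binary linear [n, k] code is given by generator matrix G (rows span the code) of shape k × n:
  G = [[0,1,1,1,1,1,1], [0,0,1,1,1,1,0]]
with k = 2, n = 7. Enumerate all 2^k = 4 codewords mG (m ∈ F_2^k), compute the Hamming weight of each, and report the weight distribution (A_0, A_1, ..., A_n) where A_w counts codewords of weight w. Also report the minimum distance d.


Weight distribution: A_0 = 1, A_2 = 1, A_4 = 1, A_6 = 1. Minimum distance d = 2.

Enumerate all 2^2 = 4 messages m ∈ F_2^2.
For each, compute codeword c = mG in F_2^7, then tally its weight.
  m = 00 → c = 0000000, weight = 0.
  m = 10 → c = 0111111, weight = 6.
  m = 01 → c = 0011110, weight = 4.
  m = 11 → c = 0100001, weight = 2.
Tally weights:
  weight 0: 1 codewords.
  weight 2: 1 codewords.
  weight 4: 1 codewords.
  weight 6: 1 codewords.
Minimum distance d = smallest w > 0 with A_w > 0 = 2.
Sanity: Σ A_w = 4 = 2^2 = 4 ✓.


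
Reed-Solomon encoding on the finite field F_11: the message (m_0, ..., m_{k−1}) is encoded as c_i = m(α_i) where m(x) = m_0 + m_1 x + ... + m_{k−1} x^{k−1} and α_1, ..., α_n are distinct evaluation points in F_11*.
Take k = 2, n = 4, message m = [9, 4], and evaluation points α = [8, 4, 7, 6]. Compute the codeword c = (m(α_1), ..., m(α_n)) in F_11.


c = [8, 3, 4, 0]

Message polynomial: m(x) = 9 + 4·x (mod 11).
For each evaluation point α_i, compute m(α_i) mod 11:
  α_1 = 8: Horner steps 4 → 8, so m(8) = 8.
  α_2 = 4: Horner steps 4 → 3, so m(4) = 3.
  α_3 = 7: Horner steps 4 → 4, so m(7) = 4.
  α_4 = 6: Horner steps 4 → 0, so m(6) = 0.
Codeword c = [8, 3, 4, 0] ∈ F_11^4.


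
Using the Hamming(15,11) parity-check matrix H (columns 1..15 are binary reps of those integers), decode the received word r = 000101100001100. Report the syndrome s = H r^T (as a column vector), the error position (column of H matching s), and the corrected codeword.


s = (0, 1, 0, 0)^T, error position = 4, corrected codeword c = 000001100001100

Compute s = H r^T mod 2 one row at a time:
  s_1 = 0 + 0 + 0 + 0 + 1 + 1 + 0 + 0 = 2 ≡ 0 (mod 2).
  s_2 = 1 + 0 + 1 + 1 + 1 + 1 + 0 + 0 = 5 ≡ 1 (mod 2).
  s_3 = 0 + 0 + 1 + 1 + 0 + 0 + 0 + 0 = 2 ≡ 0 (mod 2).
  s_4 = 0 + 0 + 0 + 1 + 0 + 0 + 1 + 0 = 2 ≡ 0 (mod 2).
s = (0, 1, 0, 0)^T — this equals column 4 of H (binary 0100), so error is at position 4.
Correct: flip bit 4 of r = 000101100001100 to get c = 000001100001100.


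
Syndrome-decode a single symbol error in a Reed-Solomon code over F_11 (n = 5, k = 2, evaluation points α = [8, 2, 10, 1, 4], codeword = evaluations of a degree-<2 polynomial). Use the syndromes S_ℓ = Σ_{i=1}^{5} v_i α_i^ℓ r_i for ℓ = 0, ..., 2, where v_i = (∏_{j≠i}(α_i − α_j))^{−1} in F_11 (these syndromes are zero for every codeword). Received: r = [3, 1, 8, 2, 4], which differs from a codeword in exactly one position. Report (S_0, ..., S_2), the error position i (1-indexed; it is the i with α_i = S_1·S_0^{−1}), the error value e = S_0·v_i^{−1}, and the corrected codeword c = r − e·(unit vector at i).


S = (8, 5, 10), error at position 2, error magnitude e = 2, c = [3, 10, 8, 2, 4].

Step 1: column multipliers v_i = (∏_{j≠i}(α_i − α_j))^{−1} mod 11.
  i = 1 (α = 8): (8−2)(8−10)(8−1)(8−4) = 6·(−2)·7·4 = −336 ≡ 5, so v_1 = 5^{−1} = 9 (mod 11).
  i = 2 (α = 2): (2−8)(2−10)(2−1)(2−4) = (−6)·(−8)·1·(−2) = −96 ≡ 3, so v_2 = 3^{−1} = 4 (mod 11).
  i = 3 (α = 10): (10−8)(10−2)(10−1)(10−4) = 2·8·9·6 = 864 ≡ 6, so v_3 = 6^{−1} = 2 (mod 11).
  i = 4 (α = 1): (1−8)(1−2)(1−10)(1−4) = (−7)·(−1)·(−9)·(−3) = 189 ≡ 2, so v_4 = 2^{−1} = 6 (mod 11).
  i = 5 (α = 4): (4−8)(4−2)(4−10)(4−1) = (−4)·2·(−6)·3 = 144 ≡ 1, so v_5 = 1^{−1} = 1 (mod 11).
  v = [9, 4, 2, 6, 1].
Step 2: syndromes of r = [3, 1, 8, 2, 4] (all sums mod 11).
  S_0 = Σ v_i r_i = 9·3 + 4·1 + 2·8 + 6·2 + 1·4 = 63 ≡ 8.
  S_1 = Σ v_i α_i r_i = 9·8·3 + 4·2·1 + 2·10·8 + 6·1·2 + 1·4·4 = 412 ≡ 5.
  α_i^2 mod 11 = [9, 4, 1, 1, 5].
  S_2 = Σ v_i α_i^2 r_i = 9·9·3 + 4·4·1 + 2·1·8 + 6·1·2 + 1·5·4 = 307 ≡ 10.
  S = (8, 5, 10) ≠ 0, so r is not a codeword (an error is present).
Step 3: locate the error. For a single error e at position i, S_ℓ = v_i·e·α_i^ℓ, so α_err = S_1/S_0.
  S_0^{−1} = 8^{−1} = 7 (mod 11), so α_err = 5·7 = 35 ≡ 2 = α_2. Error position i = 2.
  Consistency check: S_2/S_1 = 10·9 = 90 ≡ 2 = α_err ✓ (single-error assumption holds).
Step 4: error magnitude e = S_0/v_2 = S_0·∏_{j≠2}(α_2 − α_j) = 8·3 = 24 ≡ 2 (mod 11).
Step 5: correct position 2: c_2 = r_2 − e = 1 − 2 ≡ 10 (mod 11). Hence c = [3, 10, 8, 2, 4].
  Check: interpolating c through the α_i gives m(x) = 5 + 8·x (degree < 2) with m(α_i) = c_i for every i, so c is indeed a codeword.


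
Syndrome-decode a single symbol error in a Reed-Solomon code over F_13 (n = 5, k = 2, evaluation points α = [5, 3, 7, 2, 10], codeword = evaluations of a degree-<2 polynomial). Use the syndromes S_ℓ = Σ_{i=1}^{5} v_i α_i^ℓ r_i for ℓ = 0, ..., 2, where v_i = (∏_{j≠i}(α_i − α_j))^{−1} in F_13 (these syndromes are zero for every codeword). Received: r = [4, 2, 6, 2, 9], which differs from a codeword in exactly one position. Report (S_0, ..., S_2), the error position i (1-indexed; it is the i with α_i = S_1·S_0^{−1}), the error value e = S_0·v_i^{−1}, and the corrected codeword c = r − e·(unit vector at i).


S = (9, 5, 10), error at position 4, error magnitude e = 1, c = [4, 2, 6, 1, 9].

Step 1: column multipliers v_i = (∏_{j≠i}(α_i − α_j))^{−1} mod 13.
  i = 1 (α = 5): (5−3)(5−7)(5−2)(5−10) = 2·(−2)·3·(−5) = 60 ≡ 8, so v_1 = 8^{−1} = 5 (mod 13).
  i = 2 (α = 3): (3−5)(3−7)(3−2)(3−10) = (−2)·(−4)·1·(−7) = −56 ≡ 9, so v_2 = 9^{−1} = 3 (mod 13).
  i = 3 (α = 7): (7−5)(7−3)(7−2)(7−10) = 2·4·5·(−3) = −120 ≡ 10, so v_3 = 10^{−1} = 4 (mod 13).
  i = 4 (α = 2): (2−5)(2−3)(2−7)(2−10) = (−3)·(−1)·(−5)·(−8) = 120 ≡ 3, so v_4 = 3^{−1} = 9 (mod 13).
  i = 5 (α = 10): (10−5)(10−3)(10−7)(10−2) = 5·7·3·8 = 840 ≡ 8, so v_5 = 8^{−1} = 5 (mod 13).
  v = [5, 3, 4, 9, 5].
Step 2: syndromes of r = [4, 2, 6, 2, 9] (all sums mod 13).
  S_0 = Σ v_i r_i = 5·4 + 3·2 + 4·6 + 9·2 + 5·9 = 113 ≡ 9.
  S_1 = Σ v_i α_i r_i = 5·5·4 + 3·3·2 + 4·7·6 + 9·2·2 + 5·10·9 = 772 ≡ 5.
  α_i^2 mod 13 = [12, 9, 10, 4, 9].
  S_2 = Σ v_i α_i^2 r_i = 5·12·4 + 3·9·2 + 4·10·6 + 9·4·2 + 5·9·9 = 1011 ≡ 10.
  S = (9, 5, 10) ≠ 0, so r is not a codeword (an error is present).
Step 3: locate the error. For a single error e at position i, S_ℓ = v_i·e·α_i^ℓ, so α_err = S_1/S_0.
  S_0^{−1} = 9^{−1} = 3 (mod 13), so α_err = 5·3 = 15 ≡ 2 = α_4. Error position i = 4.
  Consistency check: S_2/S_1 = 10·8 = 80 ≡ 2 = α_err ✓ (single-error assumption holds).
Step 4: error magnitude e = S_0/v_4 = S_0·∏_{j≠4}(α_4 − α_j) = 9·3 = 27 ≡ 1 (mod 13).
Step 5: correct position 4: c_4 = r_4 − e = 2 − 1 ≡ 1 (mod 13). Hence c = [4, 2, 6, 1, 9].
  Check: interpolating c through the α_i gives m(x) = 12 + 1·x (degree < 2) with m(α_i) = c_i for every i, so c is indeed a codeword.


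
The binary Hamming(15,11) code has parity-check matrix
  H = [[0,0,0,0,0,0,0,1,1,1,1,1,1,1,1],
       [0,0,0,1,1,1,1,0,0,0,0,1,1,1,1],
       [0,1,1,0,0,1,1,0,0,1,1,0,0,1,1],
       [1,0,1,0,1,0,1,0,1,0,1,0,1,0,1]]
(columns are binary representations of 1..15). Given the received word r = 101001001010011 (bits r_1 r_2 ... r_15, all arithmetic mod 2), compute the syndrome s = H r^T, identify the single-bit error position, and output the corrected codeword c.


s = (0, 1, 1, 1)^T, error position = 7, corrected codeword c = 101001101010011

Compute s = H r^T mod 2 one row at a time:
  s_1 = 0 + 1 + 0 + 1 + 0 + 0 + 1 + 1 = 4 ≡ 0 (mod 2).
  s_2 = 0 + 0 + 1 + 0 + 0 + 0 + 1 + 1 = 3 ≡ 1 (mod 2).
  s_3 = 0 + 1 + 1 + 0 + 0 + 1 + 1 + 1 = 5 ≡ 1 (mod 2).
  s_4 = 1 + 1 + 0 + 0 + 1 + 1 + 0 + 1 = 5 ≡ 1 (mod 2).
s = (0, 1, 1, 1)^T — this equals column 7 of H (binary 0111), so error is at position 7.
Correct: flip bit 7 of r = 101001001010011 to get c = 101001101010011.


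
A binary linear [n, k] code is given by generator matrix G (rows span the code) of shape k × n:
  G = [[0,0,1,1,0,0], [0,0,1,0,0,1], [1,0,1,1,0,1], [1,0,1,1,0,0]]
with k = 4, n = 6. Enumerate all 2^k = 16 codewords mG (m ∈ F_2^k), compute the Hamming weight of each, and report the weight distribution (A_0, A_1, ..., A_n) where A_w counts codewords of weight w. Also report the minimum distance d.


Weight distribution: A_0 = 1, A_1 = 4, A_2 = 6, A_3 = 4, A_4 = 1. Minimum distance d = 1.

Enumerate all 2^4 = 16 messages m ∈ F_2^4.
For each, compute codeword c = mG in F_2^6, then tally its weight.
  m = 0000 → c = 000000, weight = 0.
  m = 1000 → c = 001100, weight = 2.
  m = 0100 → c = 001001, weight = 2.
  m = 1100 → c = 000101, weight = 2.
  m = 0010 → c = 101101, weight = 4.
  m = 1010 → c = 100001, weight = 2.
  m = 0110 → c = 100100, weight = 2.
  m = 1110 → c = 101000, weight = 2.
  m = 0001 → c = 101100, weight = 3.
  m = 1001 → c = 100000, weight = 1.
  m = 0101 → c = 100101, weight = 3.
  m = 1101 → c = 101001, weight = 3.
  m = 0011 → c = 000001, weight = 1.
  m = 1011 → c = 001101, weight = 3.
  m = 0111 → c = 001000, weight = 1.
  m = 1111 → c = 000100, weight = 1.
Tally weights:
  weight 0: 1 codewords.
  weight 1: 4 codewords.
  weight 2: 6 codewords.
  weight 3: 4 codewords.
  weight 4: 1 codewords.
Minimum distance d = smallest w > 0 with A_w > 0 = 1.
Sanity: Σ A_w = 16 = 2^4 = 16 ✓.


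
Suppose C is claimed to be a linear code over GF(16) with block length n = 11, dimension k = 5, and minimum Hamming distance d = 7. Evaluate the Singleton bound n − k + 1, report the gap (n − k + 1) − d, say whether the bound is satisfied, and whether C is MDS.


Singleton RHS = n − k + 1 = 7, slack = 0, bound satisfied, MDS.

Singleton bound: d ≤ n − k + 1.
Here n = 11, k = 5, so n − k + 1 = 7.
Given d = 7, check d ≤ 7: YES.
Slack = (n − k + 1) − d = 0.
The code is MDS (slack = 0).
Description: the claimed parameters are [11, 5, 7]_16; such a code would be MDS (meets Singleton bound).


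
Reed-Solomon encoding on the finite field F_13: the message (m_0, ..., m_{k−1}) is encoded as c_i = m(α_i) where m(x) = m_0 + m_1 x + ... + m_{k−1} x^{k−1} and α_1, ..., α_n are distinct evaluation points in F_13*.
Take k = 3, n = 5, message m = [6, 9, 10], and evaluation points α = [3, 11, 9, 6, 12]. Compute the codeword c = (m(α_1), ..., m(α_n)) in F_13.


c = [6, 2, 0, 4, 7]

Message polynomial: m(x) = 6 + 9·x + 10·x^2 (mod 13).
For each evaluation point α_i, compute m(α_i) mod 13:
  α_1 = 3: Horner steps 10 → 0 → 6, so m(3) = 6.
  α_2 = 11: Horner steps 10 → 2 → 2, so m(11) = 2.
  α_3 = 9: Horner steps 10 → 8 → 0, so m(9) = 0.
  α_4 = 6: Horner steps 10 → 4 → 4, so m(6) = 4.
  α_5 = 12: Horner steps 10 → 12 → 7, so m(12) = 7.
Codeword c = [6, 2, 0, 4, 7] ∈ F_13^5.


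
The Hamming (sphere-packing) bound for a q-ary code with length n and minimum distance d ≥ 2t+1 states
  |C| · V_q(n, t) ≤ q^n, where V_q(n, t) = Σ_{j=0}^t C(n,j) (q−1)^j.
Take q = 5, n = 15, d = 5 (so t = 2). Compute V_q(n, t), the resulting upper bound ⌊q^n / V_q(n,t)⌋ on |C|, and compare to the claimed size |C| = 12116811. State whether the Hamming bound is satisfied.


V_q(n, t) = 1741, q^n = 30517578125, Hamming bound = 17528764, |C| = 12116811 ≤ bound (satisfied).

Step 1: Compute V_q(n, t) = Σ_{j=0}^2 C(n, j) (q−1)^j.
  j = 0: C(15,0)·(4)^0 = 1·1 = 1.
  j = 1: C(15,1)·(4)^1 = 15·4 = 60.
  j = 2: C(15,2)·(4)^2 = 105·16 = 1680.
  V_q(n, t) = 1 + 60 + 1680 = 1741.
Step 2: q^n = 5^15 = 30517578125.
Step 3: Hamming bound ⌊q^n / V_q(n,t)⌋ = ⌊30517578125/1741⌋ = 17528764.
Step 4: Compare |C| = 12116811 to 17528764: satisfied.
The claimed |C| lies below the Hamming bound.


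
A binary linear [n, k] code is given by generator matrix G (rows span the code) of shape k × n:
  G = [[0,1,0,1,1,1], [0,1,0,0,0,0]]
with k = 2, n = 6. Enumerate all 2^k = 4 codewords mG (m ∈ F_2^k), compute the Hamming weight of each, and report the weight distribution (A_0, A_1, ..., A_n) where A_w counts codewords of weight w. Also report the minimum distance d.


Weight distribution: A_0 = 1, A_1 = 1, A_3 = 1, A_4 = 1. Minimum distance d = 1.

Enumerate all 2^2 = 4 messages m ∈ F_2^2.
For each, compute codeword c = mG in F_2^6, then tally its weight.
  m = 00 → c = 000000, weight = 0.
  m = 10 → c = 010111, weight = 4.
  m = 01 → c = 010000, weight = 1.
  m = 11 → c = 000111, weight = 3.
Tally weights:
  weight 0: 1 codewords.
  weight 1: 1 codewords.
  weight 3: 1 codewords.
  weight 4: 1 codewords.
Minimum distance d = smallest w > 0 with A_w > 0 = 1.
Sanity: Σ A_w = 4 = 2^2 = 4 ✓.


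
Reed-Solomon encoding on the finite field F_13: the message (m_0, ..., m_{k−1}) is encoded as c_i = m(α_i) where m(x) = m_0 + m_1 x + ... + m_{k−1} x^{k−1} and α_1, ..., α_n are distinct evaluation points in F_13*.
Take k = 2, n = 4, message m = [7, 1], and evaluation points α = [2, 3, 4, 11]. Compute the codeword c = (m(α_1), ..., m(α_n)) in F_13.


c = [9, 10, 11, 5]

Message polynomial: m(x) = 7 + 1·x (mod 13).
For each evaluation point α_i, compute m(α_i) mod 13:
  α_1 = 2: Horner steps 1 → 9, so m(2) = 9.
  α_2 = 3: Horner steps 1 → 10, so m(3) = 10.
  α_3 = 4: Horner steps 1 → 11, so m(4) = 11.
  α_4 = 11: Horner steps 1 → 5, so m(11) = 5.
Codeword c = [9, 10, 11, 5] ∈ F_13^4.


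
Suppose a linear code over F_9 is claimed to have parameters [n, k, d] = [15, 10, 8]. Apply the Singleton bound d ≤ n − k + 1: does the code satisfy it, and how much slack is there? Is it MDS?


Singleton RHS = n − k + 1 = 6, slack = -2, bound violated (no such code; not MDS).

Singleton bound: d ≤ n − k + 1.
Here n = 15, k = 10, so n − k + 1 = 6.
Given d = 8, check d ≤ 6: NO.
Slack = (n − k + 1) − d = -2.
The slack is negative: d = 8 exceeds n − k + 1 = 6 by 2, so the Singleton bound is violated and no linear [15, 10, 8]_9 code can exist. In particular it is not MDS (MDS requires d = n − k + 1 exactly).
Description: the claimed parameters are [15, 10, 8]_9; such a code would be impossible (violates the Singleton bound).


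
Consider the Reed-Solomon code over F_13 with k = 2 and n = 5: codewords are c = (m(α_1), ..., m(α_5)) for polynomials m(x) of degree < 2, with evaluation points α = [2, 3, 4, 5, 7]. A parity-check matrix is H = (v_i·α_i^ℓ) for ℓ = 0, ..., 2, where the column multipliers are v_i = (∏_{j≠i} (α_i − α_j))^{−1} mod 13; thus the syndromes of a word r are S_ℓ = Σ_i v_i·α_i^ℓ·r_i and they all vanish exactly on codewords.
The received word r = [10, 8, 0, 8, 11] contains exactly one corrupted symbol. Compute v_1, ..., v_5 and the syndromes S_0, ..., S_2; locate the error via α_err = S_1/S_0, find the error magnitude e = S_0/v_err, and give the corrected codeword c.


S = (11, 7, 8), error at position 2, error magnitude e = 3, c = [10, 5, 0, 8, 11].

Step 1: column multipliers v_i = (∏_{j≠i}(α_i − α_j))^{−1} mod 13.
  i = 1 (α = 2): (2−3)(2−4)(2−5)(2−7) = (−1)·(−2)·(−3)·(−5) = 30 ≡ 4, so v_1 = 4^{−1} = 10 (mod 13).
  i = 2 (α = 3): (3−2)(3−4)(3−5)(3−7) = 1·(−1)·(−2)·(−4) = −8 ≡ 5, so v_2 = 5^{−1} = 8 (mod 13).
  i = 3 (α = 4): (4−2)(4−3)(4−5)(4−7) = 2·1·(−1)·(−3) = 6 ≡ 6, so v_3 = 6^{−1} = 11 (mod 13).
  i = 4 (α = 5): (5−2)(5−3)(5−4)(5−7) = 3·2·1·(−2) = −12 ≡ 1, so v_4 = 1^{−1} = 1 (mod 13).
  i = 5 (α = 7): (7−2)(7−3)(7−4)(7−5) = 5·4·3·2 = 120 ≡ 3, so v_5 = 3^{−1} = 9 (mod 13).
  v = [10, 8, 11, 1, 9].
Step 2: syndromes of r = [10, 8, 0, 8, 11] (all sums mod 13).
  S_0 = Σ v_i r_i = 10·10 + 8·8 + 11·0 + 1·8 + 9·11 = 271 ≡ 11.
  S_1 = Σ v_i α_i r_i = 10·2·10 + 8·3·8 + 11·4·0 + 1·5·8 + 9·7·11 = 1125 ≡ 7.
  α_i^2 mod 13 = [4, 9, 3, 12, 10].
  S_2 = Σ v_i α_i^2 r_i = 10·4·10 + 8·9·8 + 11·3·0 + 1·12·8 + 9·10·11 = 2062 ≡ 8.
  S = (11, 7, 8) ≠ 0, so r is not a codeword (an error is present).
Step 3: locate the error. For a single error e at position i, S_ℓ = v_i·e·α_i^ℓ, so α_err = S_1/S_0.
  S_0^{−1} = 11^{−1} = 6 (mod 13), so α_err = 7·6 = 42 ≡ 3 = α_2. Error position i = 2.
  Consistency check: S_2/S_1 = 8·2 = 16 ≡ 3 = α_err ✓ (single-error assumption holds).
Step 4: error magnitude e = S_0/v_2 = S_0·∏_{j≠2}(α_2 − α_j) = 11·5 = 55 ≡ 3 (mod 13).
Step 5: correct position 2: c_2 = r_2 − e = 8 − 3 ≡ 5 (mod 13). Hence c = [10, 5, 0, 8, 11].
  Check: interpolating c through the α_i gives m(x) = 7 + 8·x (degree < 2) with m(α_i) = c_i for every i, so c is indeed a codeword.


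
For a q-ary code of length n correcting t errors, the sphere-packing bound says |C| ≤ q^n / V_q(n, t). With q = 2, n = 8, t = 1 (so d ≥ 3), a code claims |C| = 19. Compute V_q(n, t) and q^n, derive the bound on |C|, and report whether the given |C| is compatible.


V_q(n, t) = 9, q^n = 256, Hamming bound = 28, |C| = 19 ≤ bound (satisfied).

Step 1: Compute V_q(n, t) = Σ_{j=0}^1 C(n, j) (q−1)^j.
  j = 0: C(8,0)·(1)^0 = 1·1 = 1.
  j = 1: C(8,1)·(1)^1 = 8·1 = 8.
  V_q(n, t) = 1 + 8 = 9.
Step 2: q^n = 2^8 = 256.
Step 3: Hamming bound ⌊q^n / V_q(n,t)⌋ = ⌊256/9⌋ = 28.
Step 4: Compare |C| = 19 to 28: satisfied.
The claimed |C| lies below the Hamming bound.


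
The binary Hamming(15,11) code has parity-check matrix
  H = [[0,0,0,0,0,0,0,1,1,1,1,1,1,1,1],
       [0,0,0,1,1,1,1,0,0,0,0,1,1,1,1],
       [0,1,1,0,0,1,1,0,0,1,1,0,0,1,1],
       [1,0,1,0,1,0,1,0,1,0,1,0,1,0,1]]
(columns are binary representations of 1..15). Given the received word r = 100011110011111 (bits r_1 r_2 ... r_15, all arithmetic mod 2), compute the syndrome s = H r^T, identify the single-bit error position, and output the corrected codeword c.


s = (0, 1, 1, 0)^T, error position = 6, corrected codeword c = 100010110011111

Compute s = H r^T mod 2 one row at a time:
  s_1 = 1 + 0 + 0 + 1 + 1 + 1 + 1 + 1 = 6 ≡ 0 (mod 2).
  s_2 = 0 + 1 + 1 + 1 + 1 + 1 + 1 + 1 = 7 ≡ 1 (mod 2).
  s_3 = 0 + 0 + 1 + 1 + 0 + 1 + 1 + 1 = 5 ≡ 1 (mod 2).
  s_4 = 1 + 0 + 1 + 1 + 0 + 1 + 1 + 1 = 6 ≡ 0 (mod 2).
s = (0, 1, 1, 0)^T — this equals column 6 of H (binary 0110), so error is at position 6.
Correct: flip bit 6 of r = 100011110011111 to get c = 100010110011111.


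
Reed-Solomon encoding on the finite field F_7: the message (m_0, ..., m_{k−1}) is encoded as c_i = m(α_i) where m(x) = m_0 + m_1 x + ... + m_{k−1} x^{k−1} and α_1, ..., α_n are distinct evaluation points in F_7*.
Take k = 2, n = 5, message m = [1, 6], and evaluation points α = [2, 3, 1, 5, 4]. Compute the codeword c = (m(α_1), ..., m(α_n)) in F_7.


c = [6, 5, 0, 3, 4]

Message polynomial: m(x) = 1 + 6·x (mod 7).
For each evaluation point α_i, compute m(α_i) mod 7:
  α_1 = 2: Horner steps 6 → 6, so m(2) = 6.
  α_2 = 3: Horner steps 6 → 5, so m(3) = 5.
  α_3 = 1: Horner steps 6 → 0, so m(1) = 0.
  α_4 = 5: Horner steps 6 → 3, so m(5) = 3.
  α_5 = 4: Horner steps 6 → 4, so m(4) = 4.
Codeword c = [6, 5, 0, 3, 4] ∈ F_7^5.


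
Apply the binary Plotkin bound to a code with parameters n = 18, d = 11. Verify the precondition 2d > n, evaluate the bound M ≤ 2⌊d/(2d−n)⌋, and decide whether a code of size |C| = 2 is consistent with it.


Plotkin bound M ≤ 4; given |C| = 2 ≤ bound (satisfied).

Check applicability: 2d = 22, n = 18.
2d − n = 4 > 0, so Plotkin applies.
Compute d/(2d−n) = 11/4 ≈ 2.7500.
⌊d/(2d−n)⌋ = 2.
Plotkin bound: M ≤ 2·2 = 4.
Given |C| = 2, check: satisfied.
This |C| is below the Plotkin bound.


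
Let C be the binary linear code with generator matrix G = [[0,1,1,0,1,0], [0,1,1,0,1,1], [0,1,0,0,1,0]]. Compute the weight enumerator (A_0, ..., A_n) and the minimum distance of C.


Weight distribution: A_0 = 1, A_1 = 2, A_2 = 2, A_3 = 2, A_4 = 1. Minimum distance d = 1.

Enumerate all 2^3 = 8 messages m ∈ F_2^3.
For each, compute codeword c = mG in F_2^6, then tally its weight.
  m = 000 → c = 000000, weight = 0.
  m = 100 → c = 011010, weight = 3.
  m = 010 → c = 011011, weight = 4.
  m = 110 → c = 000001, weight = 1.
  m = 001 → c = 010010, weight = 2.
  m = 101 → c = 001000, weight = 1.
  m = 011 → c = 001001, weight = 2.
  m = 111 → c = 010011, weight = 3.
Tally weights:
  weight 0: 1 codewords.
  weight 1: 2 codewords.
  weight 2: 2 codewords.
  weight 3: 2 codewords.
  weight 4: 1 codewords.
Minimum distance d = smallest w > 0 with A_w > 0 = 1.
Sanity: Σ A_w = 8 = 2^3 = 8 ✓.


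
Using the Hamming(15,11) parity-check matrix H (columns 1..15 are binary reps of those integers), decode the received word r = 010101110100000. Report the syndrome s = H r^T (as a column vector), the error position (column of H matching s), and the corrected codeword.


s = (0, 1, 0, 1)^T, error position = 5, corrected codeword c = 010111110100000

Compute s = H r^T mod 2 one row at a time:
  s_1 = 1 + 0 + 1 + 0 + 0 + 0 + 0 + 0 = 2 ≡ 0 (mod 2).
  s_2 = 1 + 0 + 1 + 1 + 0 + 0 + 0 + 0 = 3 ≡ 1 (mod 2).
  s_3 = 1 + 0 + 1 + 1 + 1 + 0 + 0 + 0 = 4 ≡ 0 (mod 2).
  s_4 = 0 + 0 + 0 + 1 + 0 + 0 + 0 + 0 = 1 ≡ 1 (mod 2).
s = (0, 1, 0, 1)^T — this equals column 5 of H (binary 0101), so error is at position 5.
Correct: flip bit 5 of r = 010101110100000 to get c = 010111110100000.


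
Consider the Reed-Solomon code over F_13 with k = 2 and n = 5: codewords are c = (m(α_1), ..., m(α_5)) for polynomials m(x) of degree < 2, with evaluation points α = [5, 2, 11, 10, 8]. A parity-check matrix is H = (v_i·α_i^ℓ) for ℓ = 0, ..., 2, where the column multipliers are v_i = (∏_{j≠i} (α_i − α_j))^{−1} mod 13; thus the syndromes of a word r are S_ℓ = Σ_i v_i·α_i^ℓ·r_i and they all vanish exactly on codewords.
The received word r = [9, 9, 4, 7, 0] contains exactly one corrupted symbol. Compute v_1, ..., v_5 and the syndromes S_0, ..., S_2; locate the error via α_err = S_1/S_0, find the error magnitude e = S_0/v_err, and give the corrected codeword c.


S = (12, 11, 9), error at position 2, error magnitude e = 4, c = [9, 5, 4, 7, 0].

Step 1: column multipliers v_i = (∏_{j≠i}(α_i − α_j))^{−1} mod 13.
  i = 1 (α = 5): (5−2)(5−11)(5−10)(5−8) = 3·(−6)·(−5)·(−3) = −270 ≡ 3, so v_1 = 3^{−1} = 9 (mod 13).
  i = 2 (α = 2): (2−5)(2−11)(2−10)(2−8) = (−3)·(−9)·(−8)·(−6) = 1296 ≡ 9, so v_2 = 9^{−1} = 3 (mod 13).
  i = 3 (α = 11): (11−5)(11−2)(11−10)(11−8) = 6·9·1·3 = 162 ≡ 6, so v_3 = 6^{−1} = 11 (mod 13).
  i = 4 (α = 10): (10−5)(10−2)(10−11)(10−8) = 5·8·(−1)·2 = −80 ≡ 11, so v_4 = 11^{−1} = 6 (mod 13).
  i = 5 (α = 8): (8−5)(8−2)(8−11)(8−10) = 3·6·(−3)·(−2) = 108 ≡ 4, so v_5 = 4^{−1} = 10 (mod 13).
  v = [9, 3, 11, 6, 10].
Step 2: syndromes of r = [9, 9, 4, 7, 0] (all sums mod 13).
  S_0 = Σ v_i r_i = 9·9 + 3·9 + 11·4 + 6·7 + 10·0 = 194 ≡ 12.
  S_1 = Σ v_i α_i r_i = 9·5·9 + 3·2·9 + 11·11·4 + 6·10·7 + 10·8·0 = 1363 ≡ 11.
  α_i^2 mod 13 = [12, 4, 4, 9, 12].
  S_2 = Σ v_i α_i^2 r_i = 9·12·9 + 3·4·9 + 11·4·4 + 6·9·7 + 10·12·0 = 1634 ≡ 9.
  S = (12, 11, 9) ≠ 0, so r is not a codeword (an error is present).
Step 3: locate the error. For a single error e at position i, S_ℓ = v_i·e·α_i^ℓ, so α_err = S_1/S_0.
  S_0^{−1} = 12^{−1} = 12 (mod 13), so α_err = 11·12 = 132 ≡ 2 = α_2. Error position i = 2.
  Consistency check: S_2/S_1 = 9·6 = 54 ≡ 2 = α_err ✓ (single-error assumption holds).
Step 4: error magnitude e = S_0/v_2 = S_0·∏_{j≠2}(α_2 − α_j) = 12·9 = 108 ≡ 4 (mod 13).
Step 5: correct position 2: c_2 = r_2 − e = 9 − 4 ≡ 5 (mod 13). Hence c = [9, 5, 4, 7, 0].
  Check: interpolating c through the α_i gives m(x) = 11 + 10·x (degree < 2) with m(α_i) = c_i for every i, so c is indeed a codeword.


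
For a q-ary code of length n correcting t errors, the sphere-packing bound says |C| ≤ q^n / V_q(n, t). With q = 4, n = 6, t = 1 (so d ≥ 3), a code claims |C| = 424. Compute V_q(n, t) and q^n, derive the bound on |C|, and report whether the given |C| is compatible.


V_q(n, t) = 19, q^n = 4096, Hamming bound = 215, |C| = 424 > bound (violated).

Step 1: Compute V_q(n, t) = Σ_{j=0}^1 C(n, j) (q−1)^j.
  j = 0: C(6,0)·(3)^0 = 1·1 = 1.
  j = 1: C(6,1)·(3)^1 = 6·3 = 18.
  V_q(n, t) = 1 + 18 = 19.
Step 2: q^n = 4^6 = 4096.
Step 3: Hamming bound ⌊q^n / V_q(n,t)⌋ = ⌊4096/19⌋ = 215.
Step 4: Compare |C| = 424 to 215: violated.
The claimed |C| lies above the Hamming bound, so no 4-ary code of length 6 with d ≥ 3 can have 424 codewords.


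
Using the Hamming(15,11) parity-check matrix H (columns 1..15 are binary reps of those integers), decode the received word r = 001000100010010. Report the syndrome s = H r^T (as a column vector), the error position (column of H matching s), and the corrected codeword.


s = (0, 0, 0, 1)^T, error position = 1, corrected codeword c = 101000100010010

Compute s = H r^T mod 2 one row at a time:
  s_1 = 0 + 0 + 0 + 1 + 0 + 0 + 1 + 0 = 2 ≡ 0 (mod 2).
  s_2 = 0 + 0 + 0 + 1 + 0 + 0 + 1 + 0 = 2 ≡ 0 (mod 2).
  s_3 = 0 + 1 + 0 + 1 + 0 + 1 + 1 + 0 = 4 ≡ 0 (mod 2).
  s_4 = 0 + 1 + 0 + 1 + 0 + 1 + 0 + 0 = 3 ≡ 1 (mod 2).
s = (0, 0, 0, 1)^T — this equals column 1 of H (binary 0001), so error is at position 1.
Correct: flip bit 1 of r = 001000100010010 to get c = 101000100010010.


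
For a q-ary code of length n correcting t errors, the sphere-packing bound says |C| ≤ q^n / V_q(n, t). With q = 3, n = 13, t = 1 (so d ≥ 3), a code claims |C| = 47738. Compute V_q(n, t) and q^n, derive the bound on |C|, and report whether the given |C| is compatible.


V_q(n, t) = 27, q^n = 1594323, Hamming bound = 59049, |C| = 47738 ≤ bound (satisfied).

Step 1: Compute V_q(n, t) = Σ_{j=0}^1 C(n, j) (q−1)^j.
  j = 0: C(13,0)·(2)^0 = 1·1 = 1.
  j = 1: C(13,1)·(2)^1 = 13·2 = 26.
  V_q(n, t) = 1 + 26 = 27.
Step 2: q^n = 3^13 = 1594323.
Step 3: Hamming bound ⌊q^n / V_q(n,t)⌋ = ⌊1594323/27⌋ = 59049.
Step 4: Compare |C| = 47738 to 59049: satisfied.
The claimed |C| lies below the Hamming bound.


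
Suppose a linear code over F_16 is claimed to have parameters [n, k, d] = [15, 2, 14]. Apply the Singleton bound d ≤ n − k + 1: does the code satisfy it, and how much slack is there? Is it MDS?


Singleton RHS = n − k + 1 = 14, slack = 0, bound satisfied, MDS.

Singleton bound: d ≤ n − k + 1.
Here n = 15, k = 2, so n − k + 1 = 14.
Given d = 14, check d ≤ 14: YES.
Slack = (n − k + 1) − d = 0.
The code is MDS (slack = 0).
Description: the claimed parameters are [15, 2, 14]_16; such a code would be MDS (meets Singleton bound).


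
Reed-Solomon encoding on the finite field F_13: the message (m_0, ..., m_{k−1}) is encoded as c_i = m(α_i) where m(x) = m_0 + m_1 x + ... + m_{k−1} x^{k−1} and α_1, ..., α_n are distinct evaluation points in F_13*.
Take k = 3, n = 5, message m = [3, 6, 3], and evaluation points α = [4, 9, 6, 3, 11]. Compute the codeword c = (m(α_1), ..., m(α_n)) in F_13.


c = [10, 1, 4, 9, 3]

Message polynomial: m(x) = 3 + 6·x + 3·x^2 (mod 13).
For each evaluation point α_i, compute m(α_i) mod 13:
  α_1 = 4: Horner steps 3 → 5 → 10, so m(4) = 10.
  α_2 = 9: Horner steps 3 → 7 → 1, so m(9) = 1.
  α_3 = 6: Horner steps 3 → 11 → 4, so m(6) = 4.
  α_4 = 3: Horner steps 3 → 2 → 9, so m(3) = 9.
  α_5 = 11: Horner steps 3 → 0 → 3, so m(11) = 3.
Codeword c = [10, 1, 4, 9, 3] ∈ F_13^5.


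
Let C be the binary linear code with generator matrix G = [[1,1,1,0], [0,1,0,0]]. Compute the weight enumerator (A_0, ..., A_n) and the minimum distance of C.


Weight distribution: A_0 = 1, A_1 = 1, A_2 = 1, A_3 = 1. Minimum distance d = 1.

Enumerate all 2^2 = 4 messages m ∈ F_2^2.
For each, compute codeword c = mG in F_2^4, then tally its weight.
  m = 00 → c = 0000, weight = 0.
  m = 10 → c = 1110, weight = 3.
  m = 01 → c = 0100, weight = 1.
  m = 11 → c = 1010, weight = 2.
Tally weights:
  weight 0: 1 codewords.
  weight 1: 1 codewords.
  weight 2: 1 codewords.
  weight 3: 1 codewords.
Minimum distance d = smallest w > 0 with A_w > 0 = 1.
Sanity: Σ A_w = 4 = 2^2 = 4 ✓.


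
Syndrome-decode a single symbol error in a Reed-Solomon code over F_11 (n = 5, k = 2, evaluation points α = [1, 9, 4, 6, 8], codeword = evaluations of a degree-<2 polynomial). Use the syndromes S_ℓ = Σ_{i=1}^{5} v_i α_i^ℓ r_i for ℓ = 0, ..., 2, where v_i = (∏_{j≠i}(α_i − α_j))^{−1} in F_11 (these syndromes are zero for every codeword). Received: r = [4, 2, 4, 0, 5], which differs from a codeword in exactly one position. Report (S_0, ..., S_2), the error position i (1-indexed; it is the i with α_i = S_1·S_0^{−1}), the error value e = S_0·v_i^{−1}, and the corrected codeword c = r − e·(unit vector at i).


S = (9, 3, 1), error at position 3, error magnitude e = 9, c = [4, 2, 6, 0, 5].

Step 1: column multipliers v_i = (∏_{j≠i}(α_i − α_j))^{−1} mod 11.
  i = 1 (α = 1): (1−9)(1−4)(1−6)(1−8) = (−8)·(−3)·(−5)·(−7) = 840 ≡ 4, so v_1 = 4^{−1} = 3 (mod 11).
  i = 2 (α = 9): (9−1)(9−4)(9−6)(9−8) = 8·5·3·1 = 120 ≡ 10, so v_2 = 10^{−1} = 10 (mod 11).
  i = 3 (α = 4): (4−1)(4−9)(4−6)(4−8) = 3·(−5)·(−2)·(−4) = −120 ≡ 1, so v_3 = 1^{−1} = 1 (mod 11).
  i = 4 (α = 6): (6−1)(6−9)(6−4)(6−8) = 5·(−3)·2·(−2) = 60 ≡ 5, so v_4 = 5^{−1} = 9 (mod 11).
  i = 5 (α = 8): (8−1)(8−9)(8−4)(8−6) = 7·(−1)·4·2 = −56 ≡ 10, so v_5 = 10^{−1} = 10 (mod 11).
  v = [3, 10, 1, 9, 10].
Step 2: syndromes of r = [4, 2, 4, 0, 5] (all sums mod 11).
  S_0 = Σ v_i r_i = 3·4 + 10·2 + 1·4 + 9·0 + 10·5 = 86 ≡ 9.
  S_1 = Σ v_i α_i r_i = 3·1·4 + 10·9·2 + 1·4·4 + 9·6·0 + 10·8·5 = 608 ≡ 3.
  α_i^2 mod 11 = [1, 4, 5, 3, 9].
  S_2 = Σ v_i α_i^2 r_i = 3·1·4 + 10·4·2 + 1·5·4 + 9·3·0 + 10·9·5 = 562 ≡ 1.
  S = (9, 3, 1) ≠ 0, so r is not a codeword (an error is present).
Step 3: locate the error. For a single error e at position i, S_ℓ = v_i·e·α_i^ℓ, so α_err = S_1/S_0.
  S_0^{−1} = 9^{−1} = 5 (mod 11), so α_err = 3·5 = 15 ≡ 4 = α_3. Error position i = 3.
  Consistency check: S_2/S_1 = 1·4 = 4 ≡ 4 = α_err ✓ (single-error assumption holds).
Step 4: error magnitude e = S_0/v_3 = S_0·∏_{j≠3}(α_3 − α_j) = 9·1 = 9 ≡ 9 (mod 11).
Step 5: correct position 3: c_3 = r_3 − e = 4 − 9 ≡ 6 (mod 11). Hence c = [4, 2, 6, 0, 5].
  Check: interpolating c through the α_i gives m(x) = 7 + 8·x (degree < 2) with m(α_i) = c_i for every i, so c is indeed a codeword.


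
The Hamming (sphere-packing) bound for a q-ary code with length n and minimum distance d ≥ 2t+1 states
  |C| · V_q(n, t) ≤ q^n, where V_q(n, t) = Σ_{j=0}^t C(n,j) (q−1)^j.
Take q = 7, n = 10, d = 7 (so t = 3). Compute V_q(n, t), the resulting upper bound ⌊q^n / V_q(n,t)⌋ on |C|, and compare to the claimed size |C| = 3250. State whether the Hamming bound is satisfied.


V_q(n, t) = 27601, q^n = 282475249, Hamming bound = 10234, |C| = 3250 ≤ bound (satisfied).

Step 1: Compute V_q(n, t) = Σ_{j=0}^3 C(n, j) (q−1)^j.
  j = 0: C(10,0)·(6)^0 = 1·1 = 1.
  j = 1: C(10,1)·(6)^1 = 10·6 = 60.
  j = 2: C(10,2)·(6)^2 = 45·36 = 1620.
  j = 3: C(10,3)·(6)^3 = 120·216 = 25920.
  V_q(n, t) = 1 + 60 + 1620 + 25920 = 27601.
Step 2: q^n = 7^10 = 282475249.
Step 3: Hamming bound ⌊q^n / V_q(n,t)⌋ = ⌊282475249/27601⌋ = 10234.
Step 4: Compare |C| = 3250 to 10234: satisfied.
The claimed |C| lies below the Hamming bound.


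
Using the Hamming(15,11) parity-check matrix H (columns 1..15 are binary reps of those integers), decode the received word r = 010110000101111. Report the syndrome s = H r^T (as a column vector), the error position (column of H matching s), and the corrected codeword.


s = (1, 0, 0, 1)^T, error position = 9, corrected codeword c = 010110001101111

Compute s = H r^T mod 2 one row at a time:
  s_1 = 0 + 0 + 1 + 0 + 1 + 1 + 1 + 1 = 5 ≡ 1 (mod 2).
  s_2 = 1 + 1 + 0 + 0 + 1 + 1 + 1 + 1 = 6 ≡ 0 (mod 2).
  s_3 = 1 + 0 + 0 + 0 + 1 + 0 + 1 + 1 = 4 ≡ 0 (mod 2).
  s_4 = 0 + 0 + 1 + 0 + 0 + 0 + 1 + 1 = 3 ≡ 1 (mod 2).
s = (1, 0, 0, 1)^T — this equals column 9 of H (binary 1001), so error is at position 9.
Correct: flip bit 9 of r = 010110000101111 to get c = 010110001101111.


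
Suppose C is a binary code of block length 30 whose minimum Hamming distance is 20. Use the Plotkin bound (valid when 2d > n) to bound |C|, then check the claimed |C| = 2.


Plotkin bound M ≤ 4; given |C| = 2 ≤ bound (satisfied).

Check applicability: 2d = 40, n = 30.
2d − n = 10 > 0, so Plotkin applies.
Compute d/(2d−n) = 20/10 ≈ 2.0000.
⌊d/(2d−n)⌋ = 2.
Plotkin bound: M ≤ 2·2 = 4.
Given |C| = 2, check: satisfied.
This |C| is below the Plotkin bound.


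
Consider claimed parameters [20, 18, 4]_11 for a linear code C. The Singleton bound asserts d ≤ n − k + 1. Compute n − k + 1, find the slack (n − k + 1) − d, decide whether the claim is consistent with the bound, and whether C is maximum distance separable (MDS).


Singleton RHS = n − k + 1 = 3, slack = -1, bound violated (no such code; not MDS).

Singleton bound: d ≤ n − k + 1.
Here n = 20, k = 18, so n − k + 1 = 3.
Given d = 4, check d ≤ 3: NO.
Slack = (n − k + 1) − d = -1.
The slack is negative: d = 4 exceeds n − k + 1 = 3 by 1, so the Singleton bound is violated and no linear [20, 18, 4]_11 code can exist. In particular it is not MDS (MDS requires d = n − k + 1 exactly).
Description: the claimed parameters are [20, 18, 4]_11; such a code would be impossible (violates the Singleton bound).


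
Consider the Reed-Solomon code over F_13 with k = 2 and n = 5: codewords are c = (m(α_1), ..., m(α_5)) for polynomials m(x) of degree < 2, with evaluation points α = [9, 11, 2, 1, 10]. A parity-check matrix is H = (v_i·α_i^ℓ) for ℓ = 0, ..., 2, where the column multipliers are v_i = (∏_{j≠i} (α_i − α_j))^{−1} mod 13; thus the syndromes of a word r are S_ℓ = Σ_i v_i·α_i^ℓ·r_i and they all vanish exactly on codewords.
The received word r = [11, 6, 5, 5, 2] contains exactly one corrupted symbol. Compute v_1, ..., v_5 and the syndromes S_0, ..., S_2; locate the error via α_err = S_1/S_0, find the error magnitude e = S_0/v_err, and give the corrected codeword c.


S = (3, 6, 12), error at position 3, error magnitude e = 9, c = [11, 6, 9, 5, 2].

Step 1: column multipliers v_i = (∏_{j≠i}(α_i − α_j))^{−1} mod 13.
  i = 1 (α = 9): (9−11)(9−2)(9−1)(9−10) = (−2)·7·8·(−1) = 112 ≡ 8, so v_1 = 8^{−1} = 5 (mod 13).
  i = 2 (α = 11): (11−9)(11−2)(11−1)(11−10) = 2·9·10·1 = 180 ≡ 11, so v_2 = 11^{−1} = 6 (mod 13).
  i = 3 (α = 2): (2−9)(2−11)(2−1)(2−10) = (−7)·(−9)·1·(−8) = −504 ≡ 3, so v_3 = 3^{−1} = 9 (mod 13).
  i = 4 (α = 1): (1−9)(1−11)(1−2)(1−10) = (−8)·(−10)·(−1)·(−9) = 720 ≡ 5, so v_4 = 5^{−1} = 8 (mod 13).
  i = 5 (α = 10): (10−9)(10−11)(10−2)(10−1) = 1·(−1)·8·9 = −72 ≡ 6, so v_5 = 6^{−1} = 11 (mod 13).
  v = [5, 6, 9, 8, 11].
Step 2: syndromes of r = [11, 6, 5, 5, 2] (all sums mod 13).
  S_0 = Σ v_i r_i = 5·11 + 6·6 + 9·5 + 8·5 + 11·2 = 198 ≡ 3.
  S_1 = Σ v_i α_i r_i = 5·9·11 + 6·11·6 + 9·2·5 + 8·1·5 + 11·10·2 = 1241 ≡ 6.
  α_i^2 mod 13 = [3, 4, 4, 1, 9].
  S_2 = Σ v_i α_i^2 r_i = 5·3·11 + 6·4·6 + 9·4·5 + 8·1·5 + 11·9·2 = 727 ≡ 12.
  S = (3, 6, 12) ≠ 0, so r is not a codeword (an error is present).
Step 3: locate the error. For a single error e at position i, S_ℓ = v_i·e·α_i^ℓ, so α_err = S_1/S_0.
  S_0^{−1} = 3^{−1} = 9 (mod 13), so α_err = 6·9 = 54 ≡ 2 = α_3. Error position i = 3.
  Consistency check: S_2/S_1 = 12·11 = 132 ≡ 2 = α_err ✓ (single-error assumption holds).
Step 4: error magnitude e = S_0/v_3 = S_0·∏_{j≠3}(α_3 − α_j) = 3·3 = 9 ≡ 9 (mod 13).
Step 5: correct position 3: c_3 = r_3 − e = 5 − 9 ≡ 9 (mod 13). Hence c = [11, 6, 9, 5, 2].
  Check: interpolating c through the α_i gives m(x) = 1 + 4·x (degree < 2) with m(α_i) = c_i for every i, so c is indeed a codeword.


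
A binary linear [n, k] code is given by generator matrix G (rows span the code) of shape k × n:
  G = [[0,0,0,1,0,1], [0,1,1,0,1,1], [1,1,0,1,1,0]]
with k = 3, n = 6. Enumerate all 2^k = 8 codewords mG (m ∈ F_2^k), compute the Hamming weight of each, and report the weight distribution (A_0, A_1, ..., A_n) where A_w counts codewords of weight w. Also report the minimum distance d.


Weight distribution: A_0 = 1, A_2 = 2, A_4 = 5. Minimum distance d = 2.

Enumerate all 2^3 = 8 messages m ∈ F_2^3.
For each, compute codeword c = mG in F_2^6, then tally its weight.
  m = 000 → c = 000000, weight = 0.
  m = 100 → c = 000101, weight = 2.
  m = 010 → c = 011011, weight = 4.
  m = 110 → c = 011110, weight = 4.
  m = 001 → c = 110110, weight = 4.
  m = 101 → c = 110011, weight = 4.
  m = 011 → c = 101101, weight = 4.
  m = 111 → c = 101000, weight = 2.
Tally weights:
  weight 0: 1 codewords.
  weight 2: 2 codewords.
  weight 4: 5 codewords.
Minimum distance d = smallest w > 0 with A_w > 0 = 2.
Sanity: Σ A_w = 8 = 2^3 = 8 ✓.


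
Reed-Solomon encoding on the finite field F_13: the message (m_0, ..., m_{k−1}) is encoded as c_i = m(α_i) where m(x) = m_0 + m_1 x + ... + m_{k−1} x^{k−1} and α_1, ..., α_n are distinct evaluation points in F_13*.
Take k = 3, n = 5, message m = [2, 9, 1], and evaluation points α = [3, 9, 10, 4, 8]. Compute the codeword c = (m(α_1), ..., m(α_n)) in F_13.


c = [12, 8, 10, 2, 8]

Message polynomial: m(x) = 2 + 9·x + 1·x^2 (mod 13).
For each evaluation point α_i, compute m(α_i) mod 13:
  α_1 = 3: Horner steps 1 → 12 → 12, so m(3) = 12.
  α_2 = 9: Horner steps 1 → 5 → 8, so m(9) = 8.
  α_3 = 10: Horner steps 1 → 6 → 10, so m(10) = 10.
  α_4 = 4: Horner steps 1 → 0 → 2, so m(4) = 2.
  α_5 = 8: Horner steps 1 → 4 → 8, so m(8) = 8.
Codeword c = [12, 8, 10, 2, 8] ∈ F_13^5.


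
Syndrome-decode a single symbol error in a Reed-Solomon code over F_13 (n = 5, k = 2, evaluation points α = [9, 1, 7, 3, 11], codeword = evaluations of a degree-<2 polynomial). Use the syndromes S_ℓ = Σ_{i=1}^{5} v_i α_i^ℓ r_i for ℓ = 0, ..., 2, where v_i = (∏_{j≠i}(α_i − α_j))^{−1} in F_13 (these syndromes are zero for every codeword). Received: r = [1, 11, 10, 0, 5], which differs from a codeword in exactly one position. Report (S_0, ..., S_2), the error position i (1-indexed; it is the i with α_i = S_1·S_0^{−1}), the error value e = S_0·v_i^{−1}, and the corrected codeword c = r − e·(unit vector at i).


S = (4, 12, 10), error at position 4, error magnitude e = 11, c = [1, 11, 10, 2, 5].

Step 1: column multipliers v_i = (∏_{j≠i}(α_i − α_j))^{−1} mod 13.
  i = 1 (α = 9): (9−1)(9−7)(9−3)(9−11) = 8·2·6·(−2) = −192 ≡ 3, so v_1 = 3^{−1} = 9 (mod 13).
  i = 2 (α = 1): (1−9)(1−7)(1−3)(1−11) = (−8)·(−6)·(−2)·(−10) = 960 ≡ 11, so v_2 = 11^{−1} = 6 (mod 13).
  i = 3 (α = 7): (7−9)(7−1)(7−3)(7−11) = (−2)·6·4·(−4) = 192 ≡ 10, so v_3 = 10^{−1} = 4 (mod 13).
  i = 4 (α = 3): (3−9)(3−1)(3−7)(3−11) = (−6)·2·(−4)·(−8) = −384 ≡ 6, so v_4 = 6^{−1} = 11 (mod 13).
  i = 5 (α = 11): (11−9)(11−1)(11−7)(11−3) = 2·10·4·8 = 640 ≡ 3, so v_5 = 3^{−1} = 9 (mod 13).
  v = [9, 6, 4, 11, 9].
Step 2: syndromes of r = [1, 11, 10, 0, 5] (all sums mod 13).
  S_0 = Σ v_i r_i = 9·1 + 6·11 + 4·10 + 11·0 + 9·5 = 160 ≡ 4.
  S_1 = Σ v_i α_i r_i = 9·9·1 + 6·1·11 + 4·7·10 + 11·3·0 + 9·11·5 = 922 ≡ 12.
  α_i^2 mod 13 = [3, 1, 10, 9, 4].
  S_2 = Σ v_i α_i^2 r_i = 9·3·1 + 6·1·11 + 4·10·10 + 11·9·0 + 9·4·5 = 673 ≡ 10.
  S = (4, 12, 10) ≠ 0, so r is not a codeword (an error is present).
Step 3: locate the error. For a single error e at position i, S_ℓ = v_i·e·α_i^ℓ, so α_err = S_1/S_0.
  S_0^{−1} = 4^{−1} = 10 (mod 13), so α_err = 12·10 = 120 ≡ 3 = α_4. Error position i = 4.
  Consistency check: S_2/S_1 = 10·12 = 120 ≡ 3 = α_err ✓ (single-error assumption holds).
Step 4: error magnitude e = S_0/v_4 = S_0·∏_{j≠4}(α_4 − α_j) = 4·6 = 24 ≡ 11 (mod 13).
Step 5: correct position 4: c_4 = r_4 − e = 0 − 11 ≡ 2 (mod 13). Hence c = [1, 11, 10, 2, 5].
  Check: interpolating c through the α_i gives m(x) = 9 + 2·x (degree < 2) with m(α_i) = c_i for every i, so c is indeed a codeword.
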